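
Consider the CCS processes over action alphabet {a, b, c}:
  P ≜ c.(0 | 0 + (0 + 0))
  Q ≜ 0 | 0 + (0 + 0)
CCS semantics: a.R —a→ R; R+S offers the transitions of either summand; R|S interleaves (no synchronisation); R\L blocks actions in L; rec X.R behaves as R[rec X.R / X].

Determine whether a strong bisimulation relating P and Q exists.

LTS(P): 2 reachable states
  p0 = c.(0 | 0 + (0 + 0)) | —c→ p1
  p1 = 0 | 0 + (0 + 0) | ·
LTS(Q): 1 reachable states
  q0 = 0 | 0 + (0 + 0) | ·
Coarsest stable partition (strong bisimilarity classes):
  B0 = {p0}
  B1 = {p1, q0}
p0 ∈ B0, q0 ∈ B1 → different blocks

P ≁ Q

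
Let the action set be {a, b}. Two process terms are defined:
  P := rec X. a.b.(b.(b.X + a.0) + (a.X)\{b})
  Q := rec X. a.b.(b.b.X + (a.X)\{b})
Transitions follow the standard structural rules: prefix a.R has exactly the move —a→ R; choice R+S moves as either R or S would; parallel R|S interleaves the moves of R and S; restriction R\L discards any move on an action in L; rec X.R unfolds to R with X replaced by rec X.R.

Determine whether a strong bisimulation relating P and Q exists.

LTS(P): 7 reachable states
  u0 = rec X. a.b.(b.(b.X + a.0) + (a.X)\{b}) has moves --a--▸ u1
  u1 = b.(b.(b.(rec X. a.b.(b.(b.X + a.0) + (a.X)\{b})) + a.0) + (a.(rec X. a.b.(b.(b.X + a.0) + (a.X)\{b})))\{b}) has moves --b--▸ u2
  u2 = b.(b.(rec X. a.b.(b.(b.X + a.0) + (a.X)\{b})) + a.0) + (a.(rec X. a.b.(b.(b.X + a.0) + (a.X)\{b})))\{b} has moves --a--▸ u3, --b--▸ u4
  u3 = (rec X. a.b.(b.(b.X + a.0) + (a.X)\{b}))\{b} has moves --a--▸ u5
  u4 = b.(rec X. a.b.(b.(b.X + a.0) + (a.X)\{b})) + a.0 has moves --a--▸ u6, --b--▸ u0
  u5 = (b.(b.(b.(rec X. a.b.(b.(b.X + a.0) + (a.X)\{b})) + a.0) + (a.(rec X. a.b.(b.(b.X + a.0) + (a.X)\{b})))\{b}))\{b} has moves (no moves)
  u6 = 0 has moves (no moves)
LTS(Q): 6 reachable states
  v0 = rec X. a.b.(b.b.X + (a.X)\{b}) has moves --a--▸ v1
  v1 = b.(b.b.(rec X. a.b.(b.b.X + (a.X)\{b})) + (a.(rec X. a.b.(b.b.X + (a.X)\{b})))\{b}) has moves --b--▸ v2
  v2 = b.b.(rec X. a.b.(b.b.X + (a.X)\{b})) + (a.(rec X. a.b.(b.b.X + (a.X)\{b})))\{b} has moves --a--▸ v3, --b--▸ v4
  v3 = (rec X. a.b.(b.b.X + (a.X)\{b}))\{b} has moves --a--▸ v5
  v4 = b.(rec X. a.b.(b.b.X + (a.X)\{b})) has moves --b--▸ v0
  v5 = (b.(b.b.(rec X. a.b.(b.b.X + (a.X)\{b})) + (a.(rec X. a.b.(b.b.X + (a.X)\{b})))\{b}))\{b} has moves (no moves)
Bisimilarity quotient blocks:
  B0 = {u0}
  B1 = {u1}
  B2 = {u2}
  B3 = {u4}
  B4 = {u5, u6, v5}
  B5 = {u3, v3}
  B6 = {v0}
  B7 = {v1}
  B8 = {v2}
  B9 = {v4}
u0 ∈ B0, v0 ∈ B6 → different blocks

NO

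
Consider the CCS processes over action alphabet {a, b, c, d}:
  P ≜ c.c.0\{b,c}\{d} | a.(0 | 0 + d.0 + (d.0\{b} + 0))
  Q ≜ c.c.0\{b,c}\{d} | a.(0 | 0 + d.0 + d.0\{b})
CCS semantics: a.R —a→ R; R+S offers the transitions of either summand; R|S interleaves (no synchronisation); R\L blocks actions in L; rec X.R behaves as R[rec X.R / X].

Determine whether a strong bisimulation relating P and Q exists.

LTS(P): 12 reachable states
  u0 = c.c.0\{b,c}\{d} | a.(0 | 0 + d.0 + (d.0\{b} + 0)) → --a--▸ u1, --c--▸ u2
  u1 = c.c.0\{b,c}\{d} | (0 | 0 + d.0 + (d.0\{b} + 0)) → --c--▸ u3, --d--▸ u4, --d--▸ u5
  u2 = c.0\{b,c}\{d} | a.(0 | 0 + d.0 + (d.0\{b} + 0)) → --a--▸ u3, --c--▸ u6
  u3 = c.0\{b,c}\{d} | (0 | 0 + d.0 + (d.0\{b} + 0)) → --c--▸ u7, --d--▸ u8, --d--▸ u9
  u4 = c.c.0\{b,c}\{d} | 0 → --c--▸ u8
  u5 = c.c.0\{b,c}\{d} | 0\{b} → --c--▸ u9
  u6 = 0\{b,c}\{d} | a.(0 | 0 + d.0 + (d.0\{b} + 0)) → --a--▸ u7
  u7 = 0\{b,c}\{d} | (0 | 0 + d.0 + (d.0\{b} + 0)) → --d--▸ u10, --d--▸ u11
  u8 = c.0\{b,c}\{d} | 0 → --c--▸ u10
  u9 = c.0\{b,c}\{d} | 0\{b} → --c--▸ u11
  u10 = 0\{b,c}\{d} | 0 → deadlocked
  u11 = 0\{b,c}\{d} | 0\{b} → deadlocked
LTS(Q): 12 reachable states
  v0 = c.c.0\{b,c}\{d} | a.(0 | 0 + d.0 + d.0\{b}) → --a--▸ v1, --c--▸ v2
  v1 = c.c.0\{b,c}\{d} | (0 | 0 + d.0 + d.0\{b}) → --c--▸ v3, --d--▸ v4, --d--▸ v5
  v2 = c.0\{b,c}\{d} | a.(0 | 0 + d.0 + d.0\{b}) → --a--▸ v3, --c--▸ v6
  v3 = c.0\{b,c}\{d} | (0 | 0 + d.0 + d.0\{b}) → --c--▸ v7, --d--▸ v8, --d--▸ v9
  v4 = c.c.0\{b,c}\{d} | 0 → --c--▸ v8
  v5 = c.c.0\{b,c}\{d} | 0\{b} → --c--▸ v9
  v6 = 0\{b,c}\{d} | a.(0 | 0 + d.0 + d.0\{b}) → --a--▸ v7
  v7 = 0\{b,c}\{d} | (0 | 0 + d.0 + d.0\{b}) → --d--▸ v10, --d--▸ v11
  v8 = c.0\{b,c}\{d} | 0 → --c--▸ v10
  v9 = c.0\{b,c}\{d} | 0\{b} → --c--▸ v11
  v10 = 0\{b,c}\{d} | 0 → deadlocked
  v11 = 0\{b,c}\{d} | 0\{b} → deadlocked
Bisimilarity quotient blocks:
  B0 = {u0, v0}
  B1 = {u1, v1}
  B2 = {u3, v3}
  B3 = {u8, u9, v8, v9}
  B4 = {u10, u11, v10, v11}
  B5 = {u7, v7}
  B6 = {u4, u5, v4, v5}
  B7 = {u2, v2}
  B8 = {u6, v6}
u0 ∈ B0, v0 ∈ B0 → same block

YES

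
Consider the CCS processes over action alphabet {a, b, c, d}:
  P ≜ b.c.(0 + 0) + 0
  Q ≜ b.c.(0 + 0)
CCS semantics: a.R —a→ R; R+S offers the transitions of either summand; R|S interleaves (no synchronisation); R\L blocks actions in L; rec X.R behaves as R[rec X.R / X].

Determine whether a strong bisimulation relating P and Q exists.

P's transition system — 3 states:
  u0 = b.c.(0 + 0) + 0 → ··b··> u1
  u1 = c.(0 + 0) → ··c··> u2
  u2 = 0 + 0 → ·
Q's transition system — 3 states:
  v0 = b.c.(0 + 0) → ··b··> v1
  v1 = c.(0 + 0) → ··c··> v2
  v2 = 0 + 0 → ·
Coarsest stable partition (strong bisimilarity classes):
  B0 = {u0, v0}
  B1 = {u1, v1}
  B2 = {u2, v2}
u0 ∈ B0, v0 ∈ B0 → same block

P ~ Q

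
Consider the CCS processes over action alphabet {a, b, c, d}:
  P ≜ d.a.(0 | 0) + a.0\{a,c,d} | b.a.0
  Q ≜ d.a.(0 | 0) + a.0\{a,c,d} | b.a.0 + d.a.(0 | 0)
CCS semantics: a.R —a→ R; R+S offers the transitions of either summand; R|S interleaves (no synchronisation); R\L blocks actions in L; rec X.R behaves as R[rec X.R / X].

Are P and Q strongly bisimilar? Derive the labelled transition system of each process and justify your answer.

YES

LTS(P): 8 reachable states
  p0 = d.a.(0 | 0) + a.0\{a,c,d} | b.a.0 → —a→ p1, —b→ p2, —d→ p3
  p1 = 0\{a,c,d} | b.a.0 → —b→ p4
  p2 = a.0\{a,c,d} | a.0 → —a→ p4, —a→ p5
  p3 = a.(0 | 0) → —a→ p6
  p4 = 0\{a,c,d} | a.0 → —a→ p7
  p5 = a.0\{a,c,d} | 0 → —a→ p7
  p6 = 0 | 0 → deadlocked
  p7 = 0\{a,c,d} | 0 → deadlocked
LTS(Q): 8 reachable states
  q0 = d.a.(0 | 0) + a.0\{a,c,d} | b.a.0 + d.a.(0 | 0) → —a→ q1, —b→ q2, —d→ q3
  q1 = 0\{a,c,d} | b.a.0 → —b→ q4
  q2 = a.0\{a,c,d} | a.0 → —a→ q4, —a→ q5
  q3 = a.(0 | 0) → —a→ q6
  q4 = 0\{a,c,d} | a.0 → —a→ q7
  q5 = a.0\{a,c,d} | 0 → —a→ q7
  q6 = 0 | 0 → deadlocked
  q7 = 0\{a,c,d} | 0 → deadlocked
Partition-refinement fixed point:
  B0 = {p0, q0}
  B1 = {p1, q1}
  B2 = {p3, p4, p5, q3, q4, q5}
  B3 = {p6, p7, q6, q7}
  B4 = {p2, q2}
p0 ∈ B0, q0 ∈ B0 → same block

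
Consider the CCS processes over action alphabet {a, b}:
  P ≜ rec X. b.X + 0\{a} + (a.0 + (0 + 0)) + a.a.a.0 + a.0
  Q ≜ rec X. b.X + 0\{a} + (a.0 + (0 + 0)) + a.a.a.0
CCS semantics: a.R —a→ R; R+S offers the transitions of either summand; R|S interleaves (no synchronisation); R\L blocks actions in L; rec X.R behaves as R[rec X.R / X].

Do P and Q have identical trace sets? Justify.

trace-equivalent

P's transition system — 4 states:
  p0 = rec X. b.X + 0\{a} + (a.0 + (0 + 0)) + a.a.a.0 + a.0 ⊢ —a→ p1, —a→ p2, —b→ p0
  p1 = 0 ⊢ deadlocked
  p2 = a.a.0 ⊢ —a→ p3
  p3 = a.0 ⊢ —a→ p1
Q's transition system — 4 states:
  q0 = rec X. b.X + 0\{a} + (a.0 + (0 + 0)) + a.a.a.0 ⊢ —a→ q1, —a→ q2, —b→ q0
  q1 = 0 ⊢ deadlocked
  q2 = a.a.0 ⊢ —a→ q3
  q3 = a.0 ⊢ —a→ q1
Bisimilarity quotient blocks:
  B0 = {p0, q0}
  B1 = {p1, q1}
  B2 = {p2, q2}
  B3 = {p3, q3}
p0 ∈ B0, q0 ∈ B0 → same block
Bisimilar ⇒ trace-equivalent.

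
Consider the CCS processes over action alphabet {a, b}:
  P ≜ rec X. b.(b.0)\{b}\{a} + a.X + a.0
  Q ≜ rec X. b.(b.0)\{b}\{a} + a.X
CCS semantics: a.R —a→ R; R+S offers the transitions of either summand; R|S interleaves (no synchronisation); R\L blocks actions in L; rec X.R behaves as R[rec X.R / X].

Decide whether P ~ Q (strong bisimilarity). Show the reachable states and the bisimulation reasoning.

NO

LTS(P): 3 reachable states
  s0 = rec X. b.(b.0)\{b}\{a} + a.X + a.0 ⊢ —a→ s0, —a→ s1, —b→ s2
  s1 = 0 ⊢ ∅
  s2 = (b.0)\{b}\{a} ⊢ ∅
LTS(Q): 2 reachable states
  t0 = rec X. b.(b.0)\{b}\{a} + a.X ⊢ —a→ t0, —b→ t1
  t1 = (b.0)\{b}\{a} ⊢ ∅
Partition-refinement fixed point:
  B0 = {s0}
  B1 = {s1, s2, t1}
  B2 = {t0}
s0 ∈ B0, t0 ∈ B2 → different blocks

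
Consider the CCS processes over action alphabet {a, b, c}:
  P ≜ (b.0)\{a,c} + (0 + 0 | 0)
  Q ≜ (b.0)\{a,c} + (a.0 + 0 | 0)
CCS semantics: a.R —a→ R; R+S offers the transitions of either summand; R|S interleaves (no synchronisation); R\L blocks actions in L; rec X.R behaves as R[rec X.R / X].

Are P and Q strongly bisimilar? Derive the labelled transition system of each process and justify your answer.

P's transition system — 2 states:
  u0 = (b.0)\{a,c} + (0 + 0 | 0) has moves --b--▸ u1
  u1 = 0\{a,c} has moves ∅
Q's transition system — 3 states:
  v0 = (b.0)\{a,c} + (a.0 + 0 | 0) has moves --a--▸ v1, --b--▸ v2
  v1 = 0 has moves ∅
  v2 = 0\{a,c} has moves ∅
Partition-refinement fixed point:
  B0 = {u0}
  B1 = {u1, v1, v2}
  B2 = {v0}
u0 ∈ B0, v0 ∈ B2 → different blocks

NO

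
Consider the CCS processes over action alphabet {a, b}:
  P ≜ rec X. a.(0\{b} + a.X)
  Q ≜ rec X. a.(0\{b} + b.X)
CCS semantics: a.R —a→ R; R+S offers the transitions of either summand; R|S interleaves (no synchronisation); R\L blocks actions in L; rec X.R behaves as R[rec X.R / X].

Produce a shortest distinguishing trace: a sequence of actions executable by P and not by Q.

Reachable graph of P (2 states):
  s0 = rec X. a.(0\{b} + a.X) ⊢ =a=> s1
  s1 = 0\{b} + a.(rec X. a.(0\{b} + a.X)) ⊢ =a=> s0
Reachable graph of Q (2 states):
  t0 = rec X. a.(0\{b} + b.X) ⊢ =a=> t1
  t1 = 0\{b} + b.(rec X. a.(0\{b} + b.X)) ⊢ =b=> t0
Trace ⟨aa⟩ through P, begin at {s0}:
  step 1 (a): {s1}
  step 2 (a): {s0}
  P completes σ.
Trace ⟨aa⟩ through Q, begin at {t0}:
  step 1 (a): {t1}
  step 2 (a): ∅ (Q stuck)

aa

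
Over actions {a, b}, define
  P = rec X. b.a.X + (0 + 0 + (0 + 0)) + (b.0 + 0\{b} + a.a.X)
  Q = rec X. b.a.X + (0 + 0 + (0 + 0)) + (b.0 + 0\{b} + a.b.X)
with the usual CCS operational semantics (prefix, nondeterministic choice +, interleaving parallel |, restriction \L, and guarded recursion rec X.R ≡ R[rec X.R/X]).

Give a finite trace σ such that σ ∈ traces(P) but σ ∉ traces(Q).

aa

Reachable graph of P (3 states):
  m0 = rec X. b.a.X + (0 + 0 + (0 + 0)) + (b.0 + 0\{b} + a.a.X) has moves ··a··> m1, ··b··> m1, ··b··> m2
  m1 = a.(rec X. b.a.X + (0 + 0 + (0 + 0)) + (b.0 + 0\{b} + a.a.X)) has moves ··a··> m0
  m2 = 0 has moves (no moves)
Reachable graph of Q (4 states):
  n0 = rec X. b.a.X + (0 + 0 + (0 + 0)) + (b.0 + 0\{b} + a.b.X) has moves ··a··> n1, ··b··> n2, ··b··> n3
  n1 = b.(rec X. b.a.X + (0 + 0 + (0 + 0)) + (b.0 + 0\{b} + a.b.X)) has moves ··b··> n0
  n2 = 0 has moves (no moves)
  n3 = a.(rec X. b.a.X + (0 + 0 + (0 + 0)) + (b.0 + 0\{b} + a.b.X)) has moves ··a··> n0
Trace ⟨aa⟩ through P, begin at {m0}:
  step 1 (a): {m1}
  step 2 (a): {m0}
  ✓ P
Trace ⟨aa⟩ through Q, begin at {n0}:
  step 1 (a): {n1}
  step 2 (a): ∅ (Q stuck)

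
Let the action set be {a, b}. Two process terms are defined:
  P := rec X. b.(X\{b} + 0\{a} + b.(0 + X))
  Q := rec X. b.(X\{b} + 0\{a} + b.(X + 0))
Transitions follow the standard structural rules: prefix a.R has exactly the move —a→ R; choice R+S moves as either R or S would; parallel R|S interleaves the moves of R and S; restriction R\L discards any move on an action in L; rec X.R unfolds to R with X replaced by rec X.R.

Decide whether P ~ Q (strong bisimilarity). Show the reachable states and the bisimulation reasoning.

bisimilar

LTS(P): 3 reachable states
  s0 = rec X. b.(X\{b} + 0\{a} + b.(0 + X)) ⊢ -b-> s1
  s1 = (rec X. b.(X\{b} + 0\{a} + b.(0 + X)))\{b} + 0\{a} + b.(0 + (rec X. b.(X\{b} + 0\{a} + b.(0 + X)))) ⊢ -b-> s2
  s2 = 0 + (rec X. b.(X\{b} + 0\{a} + b.(0 + X))) ⊢ -b-> s1
LTS(Q): 3 reachable states
  t0 = rec X. b.(X\{b} + 0\{a} + b.(X + 0)) ⊢ -b-> t1
  t1 = (rec X. b.(X\{b} + 0\{a} + b.(X + 0)))\{b} + 0\{a} + b.((rec X. b.(X\{b} + 0\{a} + b.(X + 0))) + 0) ⊢ -b-> t2
  t2 = (rec X. b.(X\{b} + 0\{a} + b.(X + 0))) + 0 ⊢ -b-> t1
Partition-refinement fixed point:
  B0 = {s0, s1, s2, t0, t1, t2}
s0 ∈ B0, t0 ∈ B0 → same block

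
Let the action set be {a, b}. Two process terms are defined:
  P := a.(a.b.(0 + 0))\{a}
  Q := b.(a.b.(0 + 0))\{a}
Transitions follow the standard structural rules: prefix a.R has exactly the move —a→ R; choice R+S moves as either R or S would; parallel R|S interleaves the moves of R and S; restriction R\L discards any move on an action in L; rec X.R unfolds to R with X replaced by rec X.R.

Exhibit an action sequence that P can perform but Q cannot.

a

LTS(P): 2 reachable states
  p0 = a.(a.b.(0 + 0))\{a} :: -a-> p1
  p1 = (a.b.(0 + 0))\{a} :: deadlocked
LTS(Q): 2 reachable states
  q0 = b.(a.b.(0 + 0))\{a} :: -b-> q1
  q1 = (a.b.(0 + 0))\{a} :: deadlocked
Trace ⟨a⟩ through P, begin at {p0}:
  after a @ step 1: {p1}
  P completes σ.
Trace ⟨a⟩ through Q, begin at {q0}:
  after a @ step 1: ∅  — Q cannot continue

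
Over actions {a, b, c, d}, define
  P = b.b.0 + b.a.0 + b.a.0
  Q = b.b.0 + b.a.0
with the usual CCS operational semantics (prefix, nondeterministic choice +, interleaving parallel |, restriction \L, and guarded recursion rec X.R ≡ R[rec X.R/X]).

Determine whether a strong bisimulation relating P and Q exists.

YES

Reachable graph of P (4 states):
  m0 = b.b.0 + b.a.0 + b.a.0 | =b=> m1, =b=> m2
  m1 = a.0 | =a=> m3
  m2 = b.0 | =b=> m3
  m3 = 0 | deadlocked
Reachable graph of Q (4 states):
  n0 = b.b.0 + b.a.0 | =b=> n1, =b=> n2
  n1 = a.0 | =a=> n3
  n2 = b.0 | =b=> n3
  n3 = 0 | deadlocked
Bisimilarity quotient blocks:
  B0 = {m0, n0}
  B1 = {m1, n1}
  B2 = {m3, n3}
  B3 = {m2, n2}
m0 ∈ B0, n0 ∈ B0 → same block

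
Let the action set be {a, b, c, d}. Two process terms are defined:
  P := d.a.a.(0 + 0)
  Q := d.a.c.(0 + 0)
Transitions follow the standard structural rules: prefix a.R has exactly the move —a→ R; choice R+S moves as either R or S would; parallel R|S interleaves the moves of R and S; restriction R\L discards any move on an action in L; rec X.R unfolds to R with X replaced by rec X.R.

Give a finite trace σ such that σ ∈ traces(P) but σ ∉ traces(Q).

daa

Reachable graph of P (4 states):
  p0 = d.a.a.(0 + 0) | =d=> p1
  p1 = a.a.(0 + 0) | =a=> p2
  p2 = a.(0 + 0) | =a=> p3
  p3 = 0 + 0 | ∅
Reachable graph of Q (4 states):
  q0 = d.a.c.(0 + 0) | =d=> q1
  q1 = a.c.(0 + 0) | =a=> q2
  q2 = c.(0 + 0) | =c=> q3
  q3 = 0 + 0 | ∅
Executing daa from P (initial set {p0}):
  [1] d ⇒ {p1}
  [2] a ⇒ {p2}
  [3] a ⇒ {p3}
  — P admits the full trace.
Executing daa from Q (initial set {q0}):
  [1] d ⇒ {q1}
  [2] a ⇒ {q2}
  [3] a ⇒ ∅  — Q cannot continue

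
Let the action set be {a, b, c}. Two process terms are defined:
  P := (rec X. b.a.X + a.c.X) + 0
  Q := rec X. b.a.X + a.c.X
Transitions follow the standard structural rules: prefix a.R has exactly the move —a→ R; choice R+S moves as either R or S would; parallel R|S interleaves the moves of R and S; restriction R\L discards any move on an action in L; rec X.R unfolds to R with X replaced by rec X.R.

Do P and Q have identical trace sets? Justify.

YES

LTS(P): 4 reachable states
  p0 = (rec X. b.a.X + a.c.X) + 0 :: -a-> p1, -b-> p2
  p1 = c.(rec X. b.a.X + a.c.X) :: -c-> p3
  p2 = a.(rec X. b.a.X + a.c.X) :: -a-> p3
  p3 = rec X. b.a.X + a.c.X :: -a-> p1, -b-> p2
LTS(Q): 3 reachable states
  q0 = rec X. b.a.X + a.c.X :: -a-> q1, -b-> q2
  q1 = c.(rec X. b.a.X + a.c.X) :: -c-> q0
  q2 = a.(rec X. b.a.X + a.c.X) :: -a-> q0
Coarsest stable partition (strong bisimilarity classes):
  B0 = {p0, p3, q0}
  B1 = {p2, q2}
  B2 = {p1, q1}
p0 ∈ B0, q0 ∈ B0 → same block
Bisimilar ⇒ trace-equivalent.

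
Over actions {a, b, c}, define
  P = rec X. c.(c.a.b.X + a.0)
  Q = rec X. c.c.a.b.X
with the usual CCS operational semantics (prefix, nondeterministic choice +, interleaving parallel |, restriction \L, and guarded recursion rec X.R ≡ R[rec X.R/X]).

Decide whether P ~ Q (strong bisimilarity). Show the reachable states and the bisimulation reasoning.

P ≁ Q

LTS(P): 5 reachable states
  p0 = rec X. c.(c.a.b.X + a.0) → =c=> p1
  p1 = c.a.b.(rec X. c.(c.a.b.X + a.0)) + a.0 → =a=> p2, =c=> p3
  p2 = 0 → ∅
  p3 = a.b.(rec X. c.(c.a.b.X + a.0)) → =a=> p4
  p4 = b.(rec X. c.(c.a.b.X + a.0)) → =b=> p0
LTS(Q): 4 reachable states
  q0 = rec X. c.c.a.b.X → =c=> q1
  q1 = c.a.b.(rec X. c.c.a.b.X) → =c=> q2
  q2 = a.b.(rec X. c.c.a.b.X) → =a=> q3
  q3 = b.(rec X. c.c.a.b.X) → =b=> q0
Bisimilarity quotient blocks:
  B0 = {p0}
  B1 = {p1}
  B2 = {p2}
  B3 = {p3}
  B4 = {p4}
  B5 = {q0}
  B6 = {q1}
  B7 = {q2}
  B8 = {q3}
p0 ∈ B0, q0 ∈ B5 → different blocks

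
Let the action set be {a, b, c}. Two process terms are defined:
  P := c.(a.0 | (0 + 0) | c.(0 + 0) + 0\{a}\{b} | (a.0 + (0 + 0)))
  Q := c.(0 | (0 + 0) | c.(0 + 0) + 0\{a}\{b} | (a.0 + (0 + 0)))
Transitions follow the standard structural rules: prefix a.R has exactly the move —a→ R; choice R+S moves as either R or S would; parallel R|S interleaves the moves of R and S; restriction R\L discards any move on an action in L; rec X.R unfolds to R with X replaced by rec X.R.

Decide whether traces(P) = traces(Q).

P's transition system — 6 states:
  m0 = c.(a.0 | (0 + 0) | c.(0 + 0) + 0\{a}\{b} | (a.0 + (0 + 0))) has moves —c→ m1
  m1 = a.0 | (0 + 0) | c.(0 + 0) + 0\{a}\{b} | (a.0 + (0 + 0)) has moves —a→ m2, —a→ m3, —c→ m4
  m2 = 0 | (0 + 0) | c.(0 + 0) has moves —c→ m5
  m3 = 0\{a}\{b} | 0 has moves ·
  m4 = a.0 | (0 + 0) | (0 + 0) has moves —a→ m5
  m5 = 0 | (0 + 0) | (0 + 0) has moves ·
Q's transition system — 4 states:
  n0 = c.(0 | (0 + 0) | c.(0 + 0) + 0\{a}\{b} | (a.0 + (0 + 0))) has moves —c→ n1
  n1 = 0 | (0 + 0) | c.(0 + 0) + 0\{a}\{b} | (a.0 + (0 + 0)) has moves —a→ n2, —c→ n3
  n2 = 0\{a}\{b} | 0 has moves ·
  n3 = 0 | (0 + 0) | (0 + 0) has moves ·
Run σ = ⟨cac⟩ on P: start {m0}
  [1] c ⇒ {m1}
  [2] a ⇒ {m2, m3}
  [3] c ⇒ {m5}
  ✓ P
Run σ = ⟨cac⟩ on Q: start {n0}
  [1] c ⇒ {n1}
  [2] a ⇒ {n2}
  [3] c ⇒ ∅ (Q stuck)

traces(P) ≠ traces(Q) — witness ⟨cac⟩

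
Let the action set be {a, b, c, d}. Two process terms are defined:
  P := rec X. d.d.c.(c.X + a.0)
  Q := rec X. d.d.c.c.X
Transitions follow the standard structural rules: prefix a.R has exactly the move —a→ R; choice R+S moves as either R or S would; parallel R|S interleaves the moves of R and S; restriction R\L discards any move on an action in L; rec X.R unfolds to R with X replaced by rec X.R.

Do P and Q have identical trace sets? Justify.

P's transition system — 5 states:
  p0 = rec X. d.d.c.(c.X + a.0) has moves --d--▸ p1
  p1 = d.c.(c.(rec X. d.d.c.(c.X + a.0)) + a.0) has moves --d--▸ p2
  p2 = c.(c.(rec X. d.d.c.(c.X + a.0)) + a.0) has moves --c--▸ p3
  p3 = c.(rec X. d.d.c.(c.X + a.0)) + a.0 has moves --a--▸ p4, --c--▸ p0
  p4 = 0 has moves (no moves)
Q's transition system — 4 states:
  q0 = rec X. d.d.c.c.X has moves --d--▸ q1
  q1 = d.c.c.(rec X. d.d.c.c.X) has moves --d--▸ q2
  q2 = c.c.(rec X. d.d.c.c.X) has moves --c--▸ q3
  q3 = c.(rec X. d.d.c.c.X) has moves --c--▸ q0
Executing ddca from P (initial set {p0}):
  step 1 (d): {p1}
  step 2 (d): {p2}
  step 3 (c): {p3}
  step 4 (a): {p4}
  ✓ P
Executing ddca from Q (initial set {q0}):
  step 1 (d): {q1}
  step 2 (d): {q2}
  step 3 (c): {q3}
  step 4 (a): no successor for Q

traces(P) ≠ traces(Q) — witness ⟨ddca⟩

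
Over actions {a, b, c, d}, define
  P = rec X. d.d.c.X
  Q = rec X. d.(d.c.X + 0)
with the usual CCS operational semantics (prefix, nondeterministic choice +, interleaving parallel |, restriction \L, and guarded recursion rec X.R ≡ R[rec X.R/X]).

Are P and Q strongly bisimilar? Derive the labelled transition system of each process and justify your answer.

Reachable graph of P (3 states):
  s0 = rec X. d.d.c.X has moves =d=> s1
  s1 = d.c.(rec X. d.d.c.X) has moves =d=> s2
  s2 = c.(rec X. d.d.c.X) has moves =c=> s0
Reachable graph of Q (3 states):
  t0 = rec X. d.(d.c.X + 0) has moves =d=> t1
  t1 = d.c.(rec X. d.(d.c.X + 0)) + 0 has moves =d=> t2
  t2 = c.(rec X. d.(d.c.X + 0)) has moves =c=> t0
Coarsest stable partition (strong bisimilarity classes):
  B0 = {s0, t0}
  B1 = {s1, t1}
  B2 = {s2, t2}
s0 ∈ B0, t0 ∈ B0 → same block

YES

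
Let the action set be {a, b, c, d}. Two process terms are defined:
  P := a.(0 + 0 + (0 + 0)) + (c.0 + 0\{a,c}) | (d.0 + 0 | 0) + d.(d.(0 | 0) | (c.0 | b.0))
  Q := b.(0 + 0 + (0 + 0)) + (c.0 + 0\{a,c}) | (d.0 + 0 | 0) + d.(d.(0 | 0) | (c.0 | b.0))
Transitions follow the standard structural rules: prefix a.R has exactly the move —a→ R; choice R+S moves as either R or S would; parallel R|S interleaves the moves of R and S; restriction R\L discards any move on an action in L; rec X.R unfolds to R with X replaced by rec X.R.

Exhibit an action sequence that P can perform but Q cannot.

a

LTS(P): 13 reachable states
  s0 = a.(0 + 0 + (0 + 0)) + (c.0 + 0\{a,c}) | (d.0 + 0 | 0) + d.(d.(0 | 0) | (c.0 | b.0)) :: ··a··> s1, ··c··> s2, ··d··> s3, ··d··> s4
  s1 = 0 + 0 + (0 + 0) :: (no moves)
  s2 = 0 | (d.0 + 0 | 0) :: ··d··> s5
  s3 = (c.0 + 0\{a,c}) | 0 :: ··c··> s5
  s4 = d.(0 | 0) | (c.0 | b.0) :: ··b··> s6, ··c··> s7, ··d··> s8
  s5 = 0 | 0 :: (no moves)
  s6 = d.(0 | 0) | (c.0 | 0) :: ··c··> s9, ··d··> s10
  s7 = d.(0 | 0) | (0 | b.0) :: ··b··> s9, ··d··> s11
  s8 = 0 | 0 | (c.0 | b.0) :: ··b··> s10, ··c··> s11
  s9 = d.(0 | 0) | (0 | 0) :: ··d··> s12
  s10 = 0 | 0 | (c.0 | 0) :: ··c··> s12
  s11 = 0 | 0 | (0 | b.0) :: ··b··> s12
  s12 = 0 | 0 | (0 | 0) :: (no moves)
LTS(Q): 13 reachable states
  t0 = b.(0 + 0 + (0 + 0)) + (c.0 + 0\{a,c}) | (d.0 + 0 | 0) + d.(d.(0 | 0) | (c.0 | b.0)) :: ··b··> t1, ··c··> t2, ··d··> t3, ··d··> t4
  t1 = 0 + 0 + (0 + 0) :: (no moves)
  t2 = 0 | (d.0 + 0 | 0) :: ··d··> t5
  t3 = (c.0 + 0\{a,c}) | 0 :: ··c··> t5
  t4 = d.(0 | 0) | (c.0 | b.0) :: ··b··> t6, ··c··> t7, ··d··> t8
  t5 = 0 | 0 :: (no moves)
  t6 = d.(0 | 0) | (c.0 | 0) :: ··c··> t9, ··d··> t10
  t7 = d.(0 | 0) | (0 | b.0) :: ··b··> t9, ··d··> t11
  t8 = 0 | 0 | (c.0 | b.0) :: ··b··> t10, ··c··> t11
  t9 = d.(0 | 0) | (0 | 0) :: ··d··> t12
  t10 = 0 | 0 | (c.0 | 0) :: ··c··> t12
  t11 = 0 | 0 | (0 | b.0) :: ··b··> t12
  t12 = 0 | 0 | (0 | 0) :: (no moves)
Run σ = ⟨a⟩ on P: start {s0}
  step 1 (a): {s1}
  — P admits the full trace.
Run σ = ⟨a⟩ on Q: start {t0}
  step 1 (a): ∅ (Q stuck)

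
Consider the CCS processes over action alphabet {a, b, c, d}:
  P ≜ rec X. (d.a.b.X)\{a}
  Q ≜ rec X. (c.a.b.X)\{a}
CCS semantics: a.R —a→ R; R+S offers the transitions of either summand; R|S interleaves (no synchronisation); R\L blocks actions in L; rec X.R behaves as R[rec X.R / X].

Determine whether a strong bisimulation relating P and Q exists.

LTS(P): 2 reachable states
  m0 = rec X. (d.a.b.X)\{a} → —d→ m1
  m1 = (a.b.(rec X. (d.a.b.X)\{a}))\{a} → stopped
LTS(Q): 2 reachable states
  n0 = rec X. (c.a.b.X)\{a} → —c→ n1
  n1 = (a.b.(rec X. (c.a.b.X)\{a}))\{a} → stopped
Coarsest stable partition (strong bisimilarity classes):
  B0 = {m0}
  B1 = {m1, n1}
  B2 = {n0}
m0 ∈ B0, n0 ∈ B2 → different blocks

not bisimilar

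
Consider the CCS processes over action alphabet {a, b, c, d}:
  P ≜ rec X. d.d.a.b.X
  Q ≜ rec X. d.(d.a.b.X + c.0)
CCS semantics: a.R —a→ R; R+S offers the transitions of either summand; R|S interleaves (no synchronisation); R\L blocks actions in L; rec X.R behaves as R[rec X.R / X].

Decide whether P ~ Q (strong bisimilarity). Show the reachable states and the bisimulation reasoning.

not bisimilar

Reachable graph of P (4 states):
  m0 = rec X. d.d.a.b.X ⊢ —d→ m1
  m1 = d.a.b.(rec X. d.d.a.b.X) ⊢ —d→ m2
  m2 = a.b.(rec X. d.d.a.b.X) ⊢ —a→ m3
  m3 = b.(rec X. d.d.a.b.X) ⊢ —b→ m0
Reachable graph of Q (5 states):
  n0 = rec X. d.(d.a.b.X + c.0) ⊢ —d→ n1
  n1 = d.a.b.(rec X. d.(d.a.b.X + c.0)) + c.0 ⊢ —c→ n2, —d→ n3
  n2 = 0 ⊢ ∅
  n3 = a.b.(rec X. d.(d.a.b.X + c.0)) ⊢ —a→ n4
  n4 = b.(rec X. d.(d.a.b.X + c.0)) ⊢ —b→ n0
Partition-refinement fixed point:
  B0 = {m0}
  B1 = {m1}
  B2 = {m2}
  B3 = {m3}
  B4 = {n0}
  B5 = {n1}
  B6 = {n3}
  B7 = {n4}
  B8 = {n2}
m0 ∈ B0, n0 ∈ B4 → different blocks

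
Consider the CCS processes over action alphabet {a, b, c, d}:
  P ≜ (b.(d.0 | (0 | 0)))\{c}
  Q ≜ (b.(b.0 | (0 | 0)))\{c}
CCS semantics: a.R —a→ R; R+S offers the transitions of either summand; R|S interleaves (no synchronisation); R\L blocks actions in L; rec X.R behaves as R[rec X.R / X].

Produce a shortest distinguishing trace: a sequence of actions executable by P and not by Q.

P's transition system — 3 states:
  s0 = (b.(d.0 | (0 | 0)))\{c} ⊢ --b--▸ s1
  s1 = (d.0 | (0 | 0))\{c} ⊢ --d--▸ s2
  s2 = (0 | (0 | 0))\{c} ⊢ ·
Q's transition system — 3 states:
  t0 = (b.(b.0 | (0 | 0)))\{c} ⊢ --b--▸ t1
  t1 = (b.0 | (0 | 0))\{c} ⊢ --b--▸ t2
  t2 = (0 | (0 | 0))\{c} ⊢ ·
Executing bd from P (initial set {s0}):
  step 1 (b): {s1}
  step 2 (d): {s2}
  P completes σ.
Executing bd from Q (initial set {t0}):
  step 1 (b): {t1}
  step 2 (d): ∅ (Q stuck)

bd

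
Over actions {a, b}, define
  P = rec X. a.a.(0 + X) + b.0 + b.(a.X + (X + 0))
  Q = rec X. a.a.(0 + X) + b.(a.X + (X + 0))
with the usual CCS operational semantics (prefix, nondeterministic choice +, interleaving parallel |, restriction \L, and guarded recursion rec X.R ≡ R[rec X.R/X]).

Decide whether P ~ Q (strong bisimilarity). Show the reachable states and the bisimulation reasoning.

P's transition system — 5 states:
  m0 = rec X. a.a.(0 + X) + b.0 + b.(a.X + (X + 0)) | --a--▸ m1, --b--▸ m2, --b--▸ m3
  m1 = a.(0 + (rec X. a.a.(0 + X) + b.0 + b.(a.X + (X + 0)))) | --a--▸ m4
  m2 = 0 | stopped
  m3 = a.(rec X. a.a.(0 + X) + b.0 + b.(a.X + (X + 0))) + ((rec X. a.a.(0 + X) + b.0 + b.(a.X + (X + 0))) + 0) | --a--▸ m0, --a--▸ m1, --b--▸ m2, --b--▸ m3
  m4 = 0 + (rec X. a.a.(0 + X) + b.0 + b.(a.X + (X + 0))) | --a--▸ m1, --b--▸ m2, --b--▸ m3
Q's transition system — 4 states:
  n0 = rec X. a.a.(0 + X) + b.(a.X + (X + 0)) | --a--▸ n1, --b--▸ n2
  n1 = a.(0 + (rec X. a.a.(0 + X) + b.(a.X + (X + 0)))) | --a--▸ n3
  n2 = a.(rec X. a.a.(0 + X) + b.(a.X + (X + 0))) + ((rec X. a.a.(0 + X) + b.(a.X + (X + 0))) + 0) | --a--▸ n0, --a--▸ n1, --b--▸ n2
  n3 = 0 + (rec X. a.a.(0 + X) + b.(a.X + (X + 0))) | --a--▸ n1, --b--▸ n2
Coarsest stable partition (strong bisimilarity classes):
  B0 = {m0, m4}
  B1 = {m1}
  B2 = {m3}
  B3 = {m2}
  B4 = {n0, n3}
  B5 = {n2}
  B6 = {n1}
m0 ∈ B0, n0 ∈ B4 → different blocks

NO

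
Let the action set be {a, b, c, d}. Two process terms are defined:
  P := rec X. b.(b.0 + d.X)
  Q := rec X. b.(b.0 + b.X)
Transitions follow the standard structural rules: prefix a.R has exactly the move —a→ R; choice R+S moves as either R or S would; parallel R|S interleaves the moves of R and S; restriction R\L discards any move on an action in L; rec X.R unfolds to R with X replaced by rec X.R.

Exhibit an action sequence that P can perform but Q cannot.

bd

Reachable graph of P (3 states):
  p0 = rec X. b.(b.0 + d.X) has moves ··b··> p1
  p1 = b.0 + d.(rec X. b.(b.0 + d.X)) has moves ··b··> p2, ··d··> p0
  p2 = 0 has moves (no moves)
Reachable graph of Q (3 states):
  q0 = rec X. b.(b.0 + b.X) has moves ··b··> q1
  q1 = b.0 + b.(rec X. b.(b.0 + b.X)) has moves ··b··> q0, ··b··> q2
  q2 = 0 has moves (no moves)
Executing bd from P (initial set {p0}):
  [1] b ⇒ {p1}
  [2] d ⇒ {p0}
  ✓ P
Executing bd from Q (initial set {q0}):
  [1] b ⇒ {q1}
  [2] d ⇒ no successor for Q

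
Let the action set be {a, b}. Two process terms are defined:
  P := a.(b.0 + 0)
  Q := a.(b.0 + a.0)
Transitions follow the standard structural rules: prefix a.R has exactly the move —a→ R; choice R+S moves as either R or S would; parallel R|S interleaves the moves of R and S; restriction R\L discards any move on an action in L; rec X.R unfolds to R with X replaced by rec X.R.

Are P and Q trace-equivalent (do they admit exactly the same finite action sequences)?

trace-distinct — witness ⟨aa⟩

LTS(P): 3 reachable states
  u0 = a.(b.0 + 0) | -a-> u1
  u1 = b.0 + 0 | -b-> u2
  u2 = 0 | deadlocked
LTS(Q): 3 reachable states
  v0 = a.(b.0 + a.0) | -a-> v1
  v1 = b.0 + a.0 | -a-> v2, -b-> v2
  v2 = 0 | deadlocked
Run σ = ⟨aa⟩ on Q: start {v0}
  [1] a ⇒ {v1}
  [2] a ⇒ {v2}
  — Q admits the full trace.
Run σ = ⟨aa⟩ on P: start {u0}
  [1] a ⇒ {u1}
  [2] a ⇒ ∅ (P stuck)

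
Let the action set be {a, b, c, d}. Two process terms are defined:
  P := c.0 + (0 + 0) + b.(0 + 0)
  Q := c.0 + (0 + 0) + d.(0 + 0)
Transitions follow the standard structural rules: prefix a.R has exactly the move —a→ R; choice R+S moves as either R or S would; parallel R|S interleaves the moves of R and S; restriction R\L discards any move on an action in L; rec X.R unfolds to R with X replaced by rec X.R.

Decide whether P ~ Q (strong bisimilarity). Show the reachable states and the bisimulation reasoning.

LTS(P): 3 reachable states
  u0 = c.0 + (0 + 0) + b.(0 + 0) | ··b··> u1, ··c··> u2
  u1 = 0 + 0 | (no moves)
  u2 = 0 | (no moves)
LTS(Q): 3 reachable states
  v0 = c.0 + (0 + 0) + d.(0 + 0) | ··c··> v1, ··d··> v2
  v1 = 0 | (no moves)
  v2 = 0 + 0 | (no moves)
Partition-refinement fixed point:
  B0 = {u0}
  B1 = {u1, u2, v1, v2}
  B2 = {v0}
u0 ∈ B0, v0 ∈ B2 → different blocks

not bisimilar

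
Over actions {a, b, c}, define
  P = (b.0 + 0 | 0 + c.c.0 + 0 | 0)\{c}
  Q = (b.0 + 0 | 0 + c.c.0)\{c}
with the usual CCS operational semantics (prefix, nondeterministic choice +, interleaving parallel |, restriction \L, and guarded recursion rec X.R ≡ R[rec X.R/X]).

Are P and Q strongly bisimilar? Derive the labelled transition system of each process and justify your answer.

P's transition system — 2 states:
  m0 = (b.0 + 0 | 0 + c.c.0 + 0 | 0)\{c} → --b--▸ m1
  m1 = 0\{c} → deadlocked
Q's transition system — 2 states:
  n0 = (b.0 + 0 | 0 + c.c.0)\{c} → --b--▸ n1
  n1 = 0\{c} → deadlocked
Coarsest stable partition (strong bisimilarity classes):
  B0 = {m0, n0}
  B1 = {m1, n1}
m0 ∈ B0, n0 ∈ B0 → same block

P ~ Q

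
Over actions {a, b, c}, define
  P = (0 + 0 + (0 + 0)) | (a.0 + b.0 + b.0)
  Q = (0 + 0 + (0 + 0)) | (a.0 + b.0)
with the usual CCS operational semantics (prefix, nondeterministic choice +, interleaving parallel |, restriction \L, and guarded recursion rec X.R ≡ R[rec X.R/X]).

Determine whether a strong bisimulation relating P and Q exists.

P's transition system — 2 states:
  p0 = (0 + 0 + (0 + 0)) | (a.0 + b.0 + b.0) :: ··a··> p1, ··b··> p1
  p1 = (0 + 0 + (0 + 0)) | 0 :: ·
Q's transition system — 2 states:
  q0 = (0 + 0 + (0 + 0)) | (a.0 + b.0) :: ··a··> q1, ··b··> q1
  q1 = (0 + 0 + (0 + 0)) | 0 :: ·
Bisimilarity quotient blocks:
  B0 = {p0, q0}
  B1 = {p1, q1}
p0 ∈ B0, q0 ∈ B0 → same block

YES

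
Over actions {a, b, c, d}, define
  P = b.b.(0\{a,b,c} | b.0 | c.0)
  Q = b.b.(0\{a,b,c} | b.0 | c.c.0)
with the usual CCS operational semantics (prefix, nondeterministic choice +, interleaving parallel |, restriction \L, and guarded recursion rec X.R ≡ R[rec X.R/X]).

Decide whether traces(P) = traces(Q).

LTS(P): 6 reachable states
  m0 = b.b.(0\{a,b,c} | b.0 | c.0) ⊢ —b→ m1
  m1 = b.(0\{a,b,c} | b.0 | c.0) ⊢ —b→ m2
  m2 = 0\{a,b,c} | b.0 | c.0 ⊢ —b→ m3, —c→ m4
  m3 = 0\{a,b,c} | 0 | c.0 ⊢ —c→ m5
  m4 = 0\{a,b,c} | b.0 | 0 ⊢ —b→ m5
  m5 = 0\{a,b,c} | 0 | 0 ⊢ stopped
LTS(Q): 8 reachable states
  n0 = b.b.(0\{a,b,c} | b.0 | c.c.0) ⊢ —b→ n1
  n1 = b.(0\{a,b,c} | b.0 | c.c.0) ⊢ —b→ n2
  n2 = 0\{a,b,c} | b.0 | c.c.0 ⊢ —b→ n3, —c→ n4
  n3 = 0\{a,b,c} | 0 | c.c.0 ⊢ —c→ n5
  n4 = 0\{a,b,c} | b.0 | c.0 ⊢ —b→ n5, —c→ n6
  n5 = 0\{a,b,c} | 0 | c.0 ⊢ —c→ n7
  n6 = 0\{a,b,c} | b.0 | 0 ⊢ —b→ n7
  n7 = 0\{a,b,c} | 0 | 0 ⊢ stopped
Executing bbcc from Q (initial set {n0}):
  [1] b ⇒ {n1}
  [2] b ⇒ {n2}
  [3] c ⇒ {n4}
  [4] c ⇒ {n6}
  ✓ Q
Executing bbcc from P (initial set {m0}):
  [1] b ⇒ {m1}
  [2] b ⇒ {m2}
  [3] c ⇒ {m4}
  [4] c ⇒ ∅ (P stuck)

traces(P) ≠ traces(Q) — witness ⟨bbcc⟩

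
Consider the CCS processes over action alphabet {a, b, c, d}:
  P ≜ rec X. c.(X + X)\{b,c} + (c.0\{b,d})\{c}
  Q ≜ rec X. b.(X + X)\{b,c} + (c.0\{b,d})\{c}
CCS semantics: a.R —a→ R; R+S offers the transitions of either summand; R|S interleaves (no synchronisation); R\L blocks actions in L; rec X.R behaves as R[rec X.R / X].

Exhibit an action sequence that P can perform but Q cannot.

c

LTS(P): 2 reachable states
  m0 = rec X. c.(X + X)\{b,c} + (c.0\{b,d})\{c} → -c-> m1
  m1 = ((rec X. c.(X + X)\{b,c} + (c.0\{b,d})\{c}) + (rec X. c.(X + X)\{b,c} + (c.0\{b,d})\{c}))\{b,c} → (no moves)
LTS(Q): 2 reachable states
  n0 = rec X. b.(X + X)\{b,c} + (c.0\{b,d})\{c} → -b-> n1
  n1 = ((rec X. b.(X + X)\{b,c} + (c.0\{b,d})\{c}) + (rec X. b.(X + X)\{b,c} + (c.0\{b,d})\{c}))\{b,c} → (no moves)
Executing c from P (initial set {m0}):
  [1] c ⇒ {m1}
  P completes σ.
Executing c from Q (initial set {n0}):
  [1] c ⇒ no successor for Q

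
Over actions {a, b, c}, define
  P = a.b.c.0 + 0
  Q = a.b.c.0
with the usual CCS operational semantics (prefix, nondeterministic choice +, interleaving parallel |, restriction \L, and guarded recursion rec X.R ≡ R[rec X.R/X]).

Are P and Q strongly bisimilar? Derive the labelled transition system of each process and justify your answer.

YES

Reachable graph of P (4 states):
  m0 = a.b.c.0 + 0 has moves ··a··> m1
  m1 = b.c.0 has moves ··b··> m2
  m2 = c.0 has moves ··c··> m3
  m3 = 0 has moves ·
Reachable graph of Q (4 states):
  n0 = a.b.c.0 has moves ··a··> n1
  n1 = b.c.0 has moves ··b··> n2
  n2 = c.0 has moves ··c··> n3
  n3 = 0 has moves ·
Coarsest stable partition (strong bisimilarity classes):
  B0 = {m0, n0}
  B1 = {m1, n1}
  B2 = {m2, n2}
  B3 = {m3, n3}
m0 ∈ B0, n0 ∈ B0 → same block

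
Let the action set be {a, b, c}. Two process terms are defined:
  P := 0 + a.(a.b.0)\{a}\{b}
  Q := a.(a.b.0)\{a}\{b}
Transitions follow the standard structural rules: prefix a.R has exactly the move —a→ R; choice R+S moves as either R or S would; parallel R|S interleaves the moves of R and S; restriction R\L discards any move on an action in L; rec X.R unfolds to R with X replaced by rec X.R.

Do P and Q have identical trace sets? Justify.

P's transition system — 2 states:
  s0 = 0 + a.(a.b.0)\{a}\{b} | =a=> s1
  s1 = (a.b.0)\{a}\{b} | (no moves)
Q's transition system — 2 states:
  t0 = a.(a.b.0)\{a}\{b} | =a=> t1
  t1 = (a.b.0)\{a}\{b} | (no moves)
Partition-refinement fixed point:
  B0 = {s0, t0}
  B1 = {s1, t1}
s0 ∈ B0, t0 ∈ B0 → same block
Bisimilar ⇒ trace-equivalent.

YES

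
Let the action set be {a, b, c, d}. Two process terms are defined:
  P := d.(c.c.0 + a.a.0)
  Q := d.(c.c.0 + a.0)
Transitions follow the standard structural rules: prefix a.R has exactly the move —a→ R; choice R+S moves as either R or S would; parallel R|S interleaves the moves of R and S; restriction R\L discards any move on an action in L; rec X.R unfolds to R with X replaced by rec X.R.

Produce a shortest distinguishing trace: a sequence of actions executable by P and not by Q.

daa

Reachable graph of P (5 states):
  p0 = d.(c.c.0 + a.a.0) ⊢ =d=> p1
  p1 = c.c.0 + a.a.0 ⊢ =a=> p2, =c=> p3
  p2 = a.0 ⊢ =a=> p4
  p3 = c.0 ⊢ =c=> p4
  p4 = 0 ⊢ ∅
Reachable graph of Q (4 states):
  q0 = d.(c.c.0 + a.0) ⊢ =d=> q1
  q1 = c.c.0 + a.0 ⊢ =a=> q2, =c=> q3
  q2 = 0 ⊢ ∅
  q3 = c.0 ⊢ =c=> q2
Run σ = ⟨daa⟩ on P: start {p0}
  [1] d ⇒ {p1}
  [2] a ⇒ {p2}
  [3] a ⇒ {p4}
  ✓ P
Run σ = ⟨daa⟩ on Q: start {q0}
  [1] d ⇒ {q1}
  [2] a ⇒ {q2}
  [3] a ⇒ no successor for Q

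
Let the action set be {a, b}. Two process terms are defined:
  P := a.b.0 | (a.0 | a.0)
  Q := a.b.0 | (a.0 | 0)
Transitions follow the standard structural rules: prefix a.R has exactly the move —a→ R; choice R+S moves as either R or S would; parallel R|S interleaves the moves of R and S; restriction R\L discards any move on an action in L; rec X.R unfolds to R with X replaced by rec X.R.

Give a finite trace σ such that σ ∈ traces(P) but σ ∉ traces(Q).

LTS(P): 12 reachable states
  u0 = a.b.0 | (a.0 | a.0) → -a-> u1, -a-> u2, -a-> u3
  u1 = a.b.0 | (0 | a.0) → -a-> u4, -a-> u5
  u2 = a.b.0 | (a.0 | 0) → -a-> u4, -a-> u6
  u3 = b.0 | (a.0 | a.0) → -a-> u5, -a-> u6, -b-> u7
  u4 = a.b.0 | (0 | 0) → -a-> u8
  u5 = b.0 | (0 | a.0) → -a-> u8, -b-> u9
  u6 = b.0 | (a.0 | 0) → -a-> u8, -b-> u10
  u7 = 0 | (a.0 | a.0) → -a-> u10, -a-> u9
  u8 = b.0 | (0 | 0) → -b-> u11
  u9 = 0 | (0 | a.0) → -a-> u11
  u10 = 0 | (a.0 | 0) → -a-> u11
  u11 = 0 | (0 | 0) → (no moves)
LTS(Q): 6 reachable states
  v0 = a.b.0 | (a.0 | 0) → -a-> v1, -a-> v2
  v1 = a.b.0 | (0 | 0) → -a-> v3
  v2 = b.0 | (a.0 | 0) → -a-> v3, -b-> v4
  v3 = b.0 | (0 | 0) → -b-> v5
  v4 = 0 | (a.0 | 0) → -a-> v5
  v5 = 0 | (0 | 0) → (no moves)
Run σ = ⟨aaa⟩ on P: start {u0}
  after a @ step 1: {u1, u2, u3}
  after a @ step 2: {u4, u5, u6}
  after a @ step 3: {u8}
  P completes σ.
Run σ = ⟨aaa⟩ on Q: start {v0}
  after a @ step 1: {v1, v2}
  after a @ step 2: {v3}
  after a @ step 3: no successor for Q

aaa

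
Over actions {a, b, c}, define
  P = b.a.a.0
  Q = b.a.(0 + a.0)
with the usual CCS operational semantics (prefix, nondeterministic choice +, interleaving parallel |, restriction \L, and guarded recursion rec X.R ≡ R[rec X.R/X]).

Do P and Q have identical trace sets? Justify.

Reachable graph of P (4 states):
  m0 = b.a.a.0 has moves =b=> m1
  m1 = a.a.0 has moves =a=> m2
  m2 = a.0 has moves =a=> m3
  m3 = 0 has moves ·
Reachable graph of Q (4 states):
  n0 = b.a.(0 + a.0) has moves =b=> n1
  n1 = a.(0 + a.0) has moves =a=> n2
  n2 = 0 + a.0 has moves =a=> n3
  n3 = 0 has moves ·
Coarsest stable partition (strong bisimilarity classes):
  B0 = {m0, n0}
  B1 = {m1, n1}
  B2 = {m2, n2}
  B3 = {m3, n3}
m0 ∈ B0, n0 ∈ B0 → same block
Bisimilar ⇒ trace-equivalent.

YES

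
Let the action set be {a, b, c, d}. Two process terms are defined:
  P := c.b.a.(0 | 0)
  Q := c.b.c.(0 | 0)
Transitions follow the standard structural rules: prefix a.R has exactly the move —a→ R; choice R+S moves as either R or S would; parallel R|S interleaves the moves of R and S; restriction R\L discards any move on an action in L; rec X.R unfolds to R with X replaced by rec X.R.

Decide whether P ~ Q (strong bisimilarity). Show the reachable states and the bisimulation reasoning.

Reachable graph of P (4 states):
  p0 = c.b.a.(0 | 0) | -c-> p1
  p1 = b.a.(0 | 0) | -b-> p2
  p2 = a.(0 | 0) | -a-> p3
  p3 = 0 | 0 | ∅
Reachable graph of Q (4 states):
  q0 = c.b.c.(0 | 0) | -c-> q1
  q1 = b.c.(0 | 0) | -b-> q2
  q2 = c.(0 | 0) | -c-> q3
  q3 = 0 | 0 | ∅
Partition-refinement fixed point:
  B0 = {p0}
  B1 = {p1}
  B2 = {p2}
  B3 = {p3, q3}
  B4 = {q0}
  B5 = {q1}
  B6 = {q2}
p0 ∈ B0, q0 ∈ B4 → different blocks

not bisimilar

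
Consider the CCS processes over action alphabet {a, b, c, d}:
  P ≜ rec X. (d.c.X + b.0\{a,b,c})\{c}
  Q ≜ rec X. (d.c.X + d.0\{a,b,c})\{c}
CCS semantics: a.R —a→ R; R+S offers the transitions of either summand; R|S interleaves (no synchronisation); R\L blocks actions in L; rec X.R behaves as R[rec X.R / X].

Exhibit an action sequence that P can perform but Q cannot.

Reachable graph of P (3 states):
  u0 = rec X. (d.c.X + b.0\{a,b,c})\{c} has moves -b-> u1, -d-> u2
  u1 = 0\{a,b,c}\{c} has moves stopped
  u2 = (c.(rec X. (d.c.X + b.0\{a,b,c})\{c}))\{c} has moves stopped
Reachable graph of Q (3 states):
  v0 = rec X. (d.c.X + d.0\{a,b,c})\{c} has moves -d-> v1, -d-> v2
  v1 = (c.(rec X. (d.c.X + d.0\{a,b,c})\{c}))\{c} has moves stopped
  v2 = 0\{a,b,c}\{c} has moves stopped
Executing b from P (initial set {u0}):
  [1] b ⇒ {u1}
  P completes σ.
Executing b from Q (initial set {v0}):
  [1] b ⇒ ∅  — Q cannot continue

b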